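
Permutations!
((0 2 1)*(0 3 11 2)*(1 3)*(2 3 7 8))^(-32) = ((2 7 8)(3 11))^(-32) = (11)(2 7 8)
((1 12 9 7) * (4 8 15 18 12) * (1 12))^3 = (1 15 4 18 8)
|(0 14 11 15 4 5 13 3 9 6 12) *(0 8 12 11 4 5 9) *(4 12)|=12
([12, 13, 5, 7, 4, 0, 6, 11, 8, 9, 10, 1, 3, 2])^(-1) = (0 5 2 13 1 11 7 3 12)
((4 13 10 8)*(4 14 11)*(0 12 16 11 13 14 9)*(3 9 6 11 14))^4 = (0 13 11)(3 16 8)(4 12 10)(6 9 14)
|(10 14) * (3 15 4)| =|(3 15 4)(10 14)| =6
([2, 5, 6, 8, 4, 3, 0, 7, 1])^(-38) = (0 2 6)(1 3)(5 8)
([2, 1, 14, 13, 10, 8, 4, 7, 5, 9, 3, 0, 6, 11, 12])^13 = [12, 1, 6, 0, 13, 8, 3, 7, 5, 9, 11, 14, 10, 2, 4]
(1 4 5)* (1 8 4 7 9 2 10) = (1 7 9 2 10)(4 5 8) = [0, 7, 10, 3, 5, 8, 6, 9, 4, 2, 1]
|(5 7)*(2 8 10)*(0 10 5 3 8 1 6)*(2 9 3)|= |(0 10 9 3 8 5 7 2 1 6)|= 10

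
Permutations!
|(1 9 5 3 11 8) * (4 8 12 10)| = 9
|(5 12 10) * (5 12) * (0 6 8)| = 6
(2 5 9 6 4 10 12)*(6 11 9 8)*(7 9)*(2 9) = (2 5 8 6 4 10 12 9 11 7) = [0, 1, 5, 3, 10, 8, 4, 2, 6, 11, 12, 7, 9]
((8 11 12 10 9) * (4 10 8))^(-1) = (4 9 10)(8 12 11) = ((4 10 9)(8 11 12))^(-1)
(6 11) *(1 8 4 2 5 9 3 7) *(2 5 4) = (1 8 2 4 5 9 3 7)(6 11) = [0, 8, 4, 7, 5, 9, 11, 1, 2, 3, 10, 6]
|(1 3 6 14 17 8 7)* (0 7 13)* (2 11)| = 18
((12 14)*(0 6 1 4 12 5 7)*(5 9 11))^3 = (0 4 9 7 1 14 5 6 12 11)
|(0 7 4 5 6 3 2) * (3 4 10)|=15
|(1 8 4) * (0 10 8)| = |(0 10 8 4 1)| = 5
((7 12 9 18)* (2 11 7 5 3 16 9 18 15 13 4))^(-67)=((2 11 7 12 18 5 3 16 9 15 13 4))^(-67)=(2 5 13 12 9 11 3 4 18 15 7 16)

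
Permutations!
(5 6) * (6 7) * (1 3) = (1 3)(5 7 6) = [0, 3, 2, 1, 4, 7, 5, 6]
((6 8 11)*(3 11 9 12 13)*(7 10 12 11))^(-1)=((3 7 10 12 13)(6 8 9 11))^(-1)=(3 13 12 10 7)(6 11 9 8)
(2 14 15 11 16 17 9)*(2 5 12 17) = (2 14 15 11 16)(5 12 17 9) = [0, 1, 14, 3, 4, 12, 6, 7, 8, 5, 10, 16, 17, 13, 15, 11, 2, 9]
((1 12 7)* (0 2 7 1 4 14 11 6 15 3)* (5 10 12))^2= (0 7 14 6 3 2 4 11 15)(1 10)(5 12)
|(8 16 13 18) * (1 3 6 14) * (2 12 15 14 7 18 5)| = |(1 3 6 7 18 8 16 13 5 2 12 15 14)| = 13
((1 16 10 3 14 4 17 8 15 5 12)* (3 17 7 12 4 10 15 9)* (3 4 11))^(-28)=((1 16 15 5 11 3 14 10 17 8 9 4 7 12))^(-28)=(17)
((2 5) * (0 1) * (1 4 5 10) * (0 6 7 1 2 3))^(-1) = ((0 4 5 3)(1 6 7)(2 10))^(-1) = (0 3 5 4)(1 7 6)(2 10)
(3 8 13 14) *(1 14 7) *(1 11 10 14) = (3 8 13 7 11 10 14) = [0, 1, 2, 8, 4, 5, 6, 11, 13, 9, 14, 10, 12, 7, 3]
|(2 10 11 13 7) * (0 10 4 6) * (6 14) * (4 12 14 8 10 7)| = |(0 7 2 12 14 6)(4 8 10 11 13)| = 30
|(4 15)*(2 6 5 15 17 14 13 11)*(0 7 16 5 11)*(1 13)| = 30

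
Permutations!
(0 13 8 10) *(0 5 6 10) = [13, 1, 2, 3, 4, 6, 10, 7, 0, 9, 5, 11, 12, 8] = (0 13 8)(5 6 10)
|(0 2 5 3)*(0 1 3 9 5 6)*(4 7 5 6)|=14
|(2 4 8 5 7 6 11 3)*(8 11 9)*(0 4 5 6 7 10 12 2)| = |(0 4 11 3)(2 5 10 12)(6 9 8)| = 12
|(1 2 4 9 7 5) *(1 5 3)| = |(1 2 4 9 7 3)| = 6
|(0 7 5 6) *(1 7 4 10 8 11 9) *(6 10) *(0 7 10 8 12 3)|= |(0 4 6 7 5 8 11 9 1 10 12 3)|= 12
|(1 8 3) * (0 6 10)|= 3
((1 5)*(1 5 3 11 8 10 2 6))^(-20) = (1 3 11 8 10 2 6) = ((1 3 11 8 10 2 6))^(-20)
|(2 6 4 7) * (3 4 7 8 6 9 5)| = 8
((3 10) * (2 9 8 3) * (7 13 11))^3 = (13)(2 3 9 10 8)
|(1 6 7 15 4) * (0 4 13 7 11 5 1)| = |(0 4)(1 6 11 5)(7 15 13)| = 12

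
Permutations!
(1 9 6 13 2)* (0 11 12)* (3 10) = (0 11 12)(1 9 6 13 2)(3 10) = [11, 9, 1, 10, 4, 5, 13, 7, 8, 6, 3, 12, 0, 2]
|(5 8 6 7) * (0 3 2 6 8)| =|(8)(0 3 2 6 7 5)| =6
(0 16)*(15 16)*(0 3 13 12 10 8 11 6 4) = (0 15 16 3 13 12 10 8 11 6 4) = [15, 1, 2, 13, 0, 5, 4, 7, 11, 9, 8, 6, 10, 12, 14, 16, 3]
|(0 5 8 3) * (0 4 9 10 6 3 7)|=20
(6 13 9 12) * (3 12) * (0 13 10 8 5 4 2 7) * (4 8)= (0 13 9 3 12 6 10 4 2 7)(5 8)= [13, 1, 7, 12, 2, 8, 10, 0, 5, 3, 4, 11, 6, 9]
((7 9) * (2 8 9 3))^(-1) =(2 3 7 9 8) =((2 8 9 7 3))^(-1)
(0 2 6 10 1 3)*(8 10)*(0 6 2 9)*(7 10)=(0 9)(1 3 6 8 7 10)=[9, 3, 2, 6, 4, 5, 8, 10, 7, 0, 1]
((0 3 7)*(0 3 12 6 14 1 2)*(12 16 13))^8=((0 16 13 12 6 14 1 2)(3 7))^8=(16)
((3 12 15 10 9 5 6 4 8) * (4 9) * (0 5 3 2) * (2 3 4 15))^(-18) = (15)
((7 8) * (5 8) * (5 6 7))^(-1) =(5 8)(6 7) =((5 8)(6 7))^(-1)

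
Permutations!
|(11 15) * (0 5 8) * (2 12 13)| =|(0 5 8)(2 12 13)(11 15)| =6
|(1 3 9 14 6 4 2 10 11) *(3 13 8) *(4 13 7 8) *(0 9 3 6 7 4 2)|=12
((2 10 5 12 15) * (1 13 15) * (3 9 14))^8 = (1 13 15 2 10 5 12)(3 14 9)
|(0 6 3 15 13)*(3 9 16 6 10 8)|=6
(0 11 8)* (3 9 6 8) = (0 11 3 9 6 8) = [11, 1, 2, 9, 4, 5, 8, 7, 0, 6, 10, 3]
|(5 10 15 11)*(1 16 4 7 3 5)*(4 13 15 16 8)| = 11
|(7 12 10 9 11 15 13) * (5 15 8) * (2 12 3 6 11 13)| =|(2 12 10 9 13 7 3 6 11 8 5 15)| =12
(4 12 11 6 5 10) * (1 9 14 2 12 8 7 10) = (1 9 14 2 12 11 6 5)(4 8 7 10) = [0, 9, 12, 3, 8, 1, 5, 10, 7, 14, 4, 6, 11, 13, 2]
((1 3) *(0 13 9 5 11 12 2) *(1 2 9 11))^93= (0 12 1)(2 11 5)(3 13 9)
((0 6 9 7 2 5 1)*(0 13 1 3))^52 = (13)(0 7 3 9 5 6 2)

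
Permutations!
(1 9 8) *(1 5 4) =(1 9 8 5 4) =[0, 9, 2, 3, 1, 4, 6, 7, 5, 8]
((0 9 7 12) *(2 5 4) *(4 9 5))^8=(0 7 5 12 9)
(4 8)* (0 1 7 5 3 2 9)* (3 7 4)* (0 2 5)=(0 1 4 8 3 5 7)(2 9)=[1, 4, 9, 5, 8, 7, 6, 0, 3, 2]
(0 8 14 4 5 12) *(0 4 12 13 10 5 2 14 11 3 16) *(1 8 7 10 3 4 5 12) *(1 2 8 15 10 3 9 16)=[7, 15, 14, 1, 8, 13, 6, 3, 11, 16, 12, 4, 5, 9, 2, 10, 0]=(0 7 3 1 15 10 12 5 13 9 16)(2 14)(4 8 11)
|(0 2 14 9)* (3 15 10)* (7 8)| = 12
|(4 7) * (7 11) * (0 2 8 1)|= |(0 2 8 1)(4 11 7)|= 12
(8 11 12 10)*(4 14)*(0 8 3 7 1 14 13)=(0 8 11 12 10 3 7 1 14 4 13)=[8, 14, 2, 7, 13, 5, 6, 1, 11, 9, 3, 12, 10, 0, 4]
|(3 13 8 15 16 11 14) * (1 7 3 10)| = 10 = |(1 7 3 13 8 15 16 11 14 10)|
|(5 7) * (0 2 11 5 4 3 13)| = |(0 2 11 5 7 4 3 13)| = 8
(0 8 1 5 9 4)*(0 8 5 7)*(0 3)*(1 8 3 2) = (0 5 9 4 3)(1 7 2) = [5, 7, 1, 0, 3, 9, 6, 2, 8, 4]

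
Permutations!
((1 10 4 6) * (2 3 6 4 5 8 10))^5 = (1 2 3 6)(5 10 8)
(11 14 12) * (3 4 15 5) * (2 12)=(2 12 11 14)(3 4 15 5)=[0, 1, 12, 4, 15, 3, 6, 7, 8, 9, 10, 14, 11, 13, 2, 5]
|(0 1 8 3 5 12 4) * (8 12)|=12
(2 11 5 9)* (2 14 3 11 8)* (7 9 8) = (2 7 9 14 3 11 5 8) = [0, 1, 7, 11, 4, 8, 6, 9, 2, 14, 10, 5, 12, 13, 3]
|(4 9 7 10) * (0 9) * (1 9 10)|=3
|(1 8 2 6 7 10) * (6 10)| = 4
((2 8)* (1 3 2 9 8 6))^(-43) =((1 3 2 6)(8 9))^(-43) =(1 3 2 6)(8 9)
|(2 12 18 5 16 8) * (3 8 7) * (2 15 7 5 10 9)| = 20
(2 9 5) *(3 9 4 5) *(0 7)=(0 7)(2 4 5)(3 9)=[7, 1, 4, 9, 5, 2, 6, 0, 8, 3]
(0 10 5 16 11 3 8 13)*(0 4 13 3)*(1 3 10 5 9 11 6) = [5, 3, 2, 8, 13, 16, 1, 7, 10, 11, 9, 0, 12, 4, 14, 15, 6] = (0 5 16 6 1 3 8 10 9 11)(4 13)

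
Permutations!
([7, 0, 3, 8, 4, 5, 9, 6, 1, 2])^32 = [0, 1, 2, 3, 4, 5, 6, 7, 8, 9]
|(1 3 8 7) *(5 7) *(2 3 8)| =4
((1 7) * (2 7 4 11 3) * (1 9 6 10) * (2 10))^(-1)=(1 10 3 11 4)(2 6 9 7)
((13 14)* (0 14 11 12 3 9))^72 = (0 13 12 9 14 11 3)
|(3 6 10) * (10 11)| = 4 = |(3 6 11 10)|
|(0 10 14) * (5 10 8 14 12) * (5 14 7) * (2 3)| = 14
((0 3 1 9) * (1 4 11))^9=(0 11)(1 3)(4 9)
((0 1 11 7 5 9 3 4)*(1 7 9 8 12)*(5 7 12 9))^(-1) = (0 4 3 9 8 5 11 1 12)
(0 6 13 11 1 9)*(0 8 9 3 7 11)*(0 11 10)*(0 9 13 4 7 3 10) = (0 6 4 7)(1 10 9 8 13 11) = [6, 10, 2, 3, 7, 5, 4, 0, 13, 8, 9, 1, 12, 11]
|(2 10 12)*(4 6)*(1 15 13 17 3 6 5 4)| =6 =|(1 15 13 17 3 6)(2 10 12)(4 5)|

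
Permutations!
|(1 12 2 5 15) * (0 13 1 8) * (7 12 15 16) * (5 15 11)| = |(0 13 1 11 5 16 7 12 2 15 8)| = 11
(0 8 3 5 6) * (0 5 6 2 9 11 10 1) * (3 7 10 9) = (0 8 7 10 1)(2 3 6 5)(9 11) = [8, 0, 3, 6, 4, 2, 5, 10, 7, 11, 1, 9]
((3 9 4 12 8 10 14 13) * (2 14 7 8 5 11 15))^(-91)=((2 14 13 3 9 4 12 5 11 15)(7 8 10))^(-91)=(2 15 11 5 12 4 9 3 13 14)(7 10 8)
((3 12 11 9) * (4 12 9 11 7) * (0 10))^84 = (12)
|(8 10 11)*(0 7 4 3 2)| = 15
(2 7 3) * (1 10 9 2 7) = [0, 10, 1, 7, 4, 5, 6, 3, 8, 2, 9] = (1 10 9 2)(3 7)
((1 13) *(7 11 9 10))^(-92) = (13)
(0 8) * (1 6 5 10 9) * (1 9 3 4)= (0 8)(1 6 5 10 3 4)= [8, 6, 2, 4, 1, 10, 5, 7, 0, 9, 3]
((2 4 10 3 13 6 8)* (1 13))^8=((1 13 6 8 2 4 10 3))^8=(13)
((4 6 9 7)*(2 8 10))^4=(2 8 10)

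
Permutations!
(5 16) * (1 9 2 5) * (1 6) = (1 9 2 5 16 6) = [0, 9, 5, 3, 4, 16, 1, 7, 8, 2, 10, 11, 12, 13, 14, 15, 6]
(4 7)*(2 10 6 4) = (2 10 6 4 7) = [0, 1, 10, 3, 7, 5, 4, 2, 8, 9, 6]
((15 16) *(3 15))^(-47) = (3 15 16)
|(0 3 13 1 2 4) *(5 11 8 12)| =|(0 3 13 1 2 4)(5 11 8 12)| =12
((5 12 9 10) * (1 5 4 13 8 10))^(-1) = (1 9 12 5)(4 10 8 13)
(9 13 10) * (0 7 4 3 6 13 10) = (0 7 4 3 6 13)(9 10) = [7, 1, 2, 6, 3, 5, 13, 4, 8, 10, 9, 11, 12, 0]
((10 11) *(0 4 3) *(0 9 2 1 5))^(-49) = (10 11)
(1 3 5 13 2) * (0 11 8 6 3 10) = (0 11 8 6 3 5 13 2 1 10) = [11, 10, 1, 5, 4, 13, 3, 7, 6, 9, 0, 8, 12, 2]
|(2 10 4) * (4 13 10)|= 2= |(2 4)(10 13)|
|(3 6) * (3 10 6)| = 2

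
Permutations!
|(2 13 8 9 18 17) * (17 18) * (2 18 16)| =7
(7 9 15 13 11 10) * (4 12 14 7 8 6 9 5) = [0, 1, 2, 3, 12, 4, 9, 5, 6, 15, 8, 10, 14, 11, 7, 13] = (4 12 14 7 5)(6 9 15 13 11 10 8)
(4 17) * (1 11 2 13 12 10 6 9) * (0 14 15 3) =(0 14 15 3)(1 11 2 13 12 10 6 9)(4 17) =[14, 11, 13, 0, 17, 5, 9, 7, 8, 1, 6, 2, 10, 12, 15, 3, 16, 4]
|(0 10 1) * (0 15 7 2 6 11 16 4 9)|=11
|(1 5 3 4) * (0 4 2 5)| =3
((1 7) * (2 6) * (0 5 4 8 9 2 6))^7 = ((0 5 4 8 9 2)(1 7))^7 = (0 5 4 8 9 2)(1 7)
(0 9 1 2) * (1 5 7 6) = [9, 2, 0, 3, 4, 7, 1, 6, 8, 5] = (0 9 5 7 6 1 2)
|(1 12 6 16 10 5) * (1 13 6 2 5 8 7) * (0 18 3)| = 30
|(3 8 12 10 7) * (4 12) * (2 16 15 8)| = 9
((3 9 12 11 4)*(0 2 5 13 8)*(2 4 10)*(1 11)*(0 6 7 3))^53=(0 4)(1 13 9 2 7 11 8 12 5 3 10 6)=((0 4)(1 11 10 2 5 13 8 6 7 3 9 12))^53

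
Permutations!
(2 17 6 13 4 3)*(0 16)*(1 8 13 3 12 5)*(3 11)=[16, 8, 17, 2, 12, 1, 11, 7, 13, 9, 10, 3, 5, 4, 14, 15, 0, 6]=(0 16)(1 8 13 4 12 5)(2 17 6 11 3)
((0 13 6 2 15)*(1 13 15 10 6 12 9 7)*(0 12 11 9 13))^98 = (0 12 11 7)(1 15 13 9)(2 6 10)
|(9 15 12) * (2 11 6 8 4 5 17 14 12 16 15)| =10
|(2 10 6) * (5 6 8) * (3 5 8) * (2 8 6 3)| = 2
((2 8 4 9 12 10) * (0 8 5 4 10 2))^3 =(2 9 5 12 4)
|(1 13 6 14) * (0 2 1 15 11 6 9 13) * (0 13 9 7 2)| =|(1 13 7 2)(6 14 15 11)| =4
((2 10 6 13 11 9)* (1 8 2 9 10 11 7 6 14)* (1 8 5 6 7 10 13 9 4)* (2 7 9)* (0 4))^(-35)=(0 6 10 9 5 13 7 1 11 8 4 2 14)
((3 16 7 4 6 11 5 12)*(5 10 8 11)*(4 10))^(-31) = ((3 16 7 10 8 11 4 6 5 12))^(-31) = (3 12 5 6 4 11 8 10 7 16)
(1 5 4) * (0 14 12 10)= (0 14 12 10)(1 5 4)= [14, 5, 2, 3, 1, 4, 6, 7, 8, 9, 0, 11, 10, 13, 12]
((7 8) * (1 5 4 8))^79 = ((1 5 4 8 7))^79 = (1 7 8 4 5)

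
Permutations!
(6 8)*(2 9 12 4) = (2 9 12 4)(6 8) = [0, 1, 9, 3, 2, 5, 8, 7, 6, 12, 10, 11, 4]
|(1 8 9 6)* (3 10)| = 4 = |(1 8 9 6)(3 10)|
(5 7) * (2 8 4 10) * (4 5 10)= [0, 1, 8, 3, 4, 7, 6, 10, 5, 9, 2]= (2 8 5 7 10)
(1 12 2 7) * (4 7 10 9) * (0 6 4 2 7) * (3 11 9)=[6, 12, 10, 11, 0, 5, 4, 1, 8, 2, 3, 9, 7]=(0 6 4)(1 12 7)(2 10 3 11 9)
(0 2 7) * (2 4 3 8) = (0 4 3 8 2 7) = [4, 1, 7, 8, 3, 5, 6, 0, 2]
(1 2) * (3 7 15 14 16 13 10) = [0, 2, 1, 7, 4, 5, 6, 15, 8, 9, 3, 11, 12, 10, 16, 14, 13] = (1 2)(3 7 15 14 16 13 10)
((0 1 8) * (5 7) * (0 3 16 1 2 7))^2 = ((0 2 7 5)(1 8 3 16))^2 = (0 7)(1 3)(2 5)(8 16)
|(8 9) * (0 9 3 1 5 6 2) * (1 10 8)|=|(0 9 1 5 6 2)(3 10 8)|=6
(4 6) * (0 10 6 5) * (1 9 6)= (0 10 1 9 6 4 5)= [10, 9, 2, 3, 5, 0, 4, 7, 8, 6, 1]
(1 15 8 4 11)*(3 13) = [0, 15, 2, 13, 11, 5, 6, 7, 4, 9, 10, 1, 12, 3, 14, 8] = (1 15 8 4 11)(3 13)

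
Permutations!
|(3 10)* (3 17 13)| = |(3 10 17 13)| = 4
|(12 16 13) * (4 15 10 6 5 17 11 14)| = 24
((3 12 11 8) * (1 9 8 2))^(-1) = ((1 9 8 3 12 11 2))^(-1) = (1 2 11 12 3 8 9)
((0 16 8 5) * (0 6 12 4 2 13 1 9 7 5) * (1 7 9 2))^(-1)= (0 8 16)(1 4 12 6 5 7 13 2)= ((0 16 8)(1 2 13 7 5 6 12 4))^(-1)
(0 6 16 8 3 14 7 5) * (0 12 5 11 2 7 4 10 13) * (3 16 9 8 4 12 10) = (0 6 9 8 16 4 3 14 12 5 10 13)(2 7 11) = [6, 1, 7, 14, 3, 10, 9, 11, 16, 8, 13, 2, 5, 0, 12, 15, 4]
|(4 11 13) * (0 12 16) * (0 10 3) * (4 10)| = 8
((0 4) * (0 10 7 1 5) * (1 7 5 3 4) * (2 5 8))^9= ((0 1 3 4 10 8 2 5))^9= (0 1 3 4 10 8 2 5)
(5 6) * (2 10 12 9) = (2 10 12 9)(5 6) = [0, 1, 10, 3, 4, 6, 5, 7, 8, 2, 12, 11, 9]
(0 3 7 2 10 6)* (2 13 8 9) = [3, 1, 10, 7, 4, 5, 0, 13, 9, 2, 6, 11, 12, 8] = (0 3 7 13 8 9 2 10 6)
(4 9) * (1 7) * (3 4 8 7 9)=[0, 9, 2, 4, 3, 5, 6, 1, 7, 8]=(1 9 8 7)(3 4)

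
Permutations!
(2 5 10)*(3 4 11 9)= (2 5 10)(3 4 11 9)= [0, 1, 5, 4, 11, 10, 6, 7, 8, 3, 2, 9]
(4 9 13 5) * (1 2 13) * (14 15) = (1 2 13 5 4 9)(14 15) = [0, 2, 13, 3, 9, 4, 6, 7, 8, 1, 10, 11, 12, 5, 15, 14]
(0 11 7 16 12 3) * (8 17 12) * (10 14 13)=(0 11 7 16 8 17 12 3)(10 14 13)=[11, 1, 2, 0, 4, 5, 6, 16, 17, 9, 14, 7, 3, 10, 13, 15, 8, 12]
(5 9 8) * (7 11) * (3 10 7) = (3 10 7 11)(5 9 8) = [0, 1, 2, 10, 4, 9, 6, 11, 5, 8, 7, 3]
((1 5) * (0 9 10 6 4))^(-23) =(0 10 4 9 6)(1 5)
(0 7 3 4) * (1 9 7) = [1, 9, 2, 4, 0, 5, 6, 3, 8, 7] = (0 1 9 7 3 4)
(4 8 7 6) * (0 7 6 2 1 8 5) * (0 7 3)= (0 3)(1 8 6 4 5 7 2)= [3, 8, 1, 0, 5, 7, 4, 2, 6]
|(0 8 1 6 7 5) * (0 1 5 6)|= 4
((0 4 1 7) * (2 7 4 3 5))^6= ((0 3 5 2 7)(1 4))^6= (0 3 5 2 7)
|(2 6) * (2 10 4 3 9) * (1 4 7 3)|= 6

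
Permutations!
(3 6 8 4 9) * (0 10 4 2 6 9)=(0 10 4)(2 6 8)(3 9)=[10, 1, 6, 9, 0, 5, 8, 7, 2, 3, 4]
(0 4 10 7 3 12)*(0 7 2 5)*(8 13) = (0 4 10 2 5)(3 12 7)(8 13) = [4, 1, 5, 12, 10, 0, 6, 3, 13, 9, 2, 11, 7, 8]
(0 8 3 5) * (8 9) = (0 9 8 3 5) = [9, 1, 2, 5, 4, 0, 6, 7, 3, 8]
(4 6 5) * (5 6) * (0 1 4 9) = (0 1 4 5 9) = [1, 4, 2, 3, 5, 9, 6, 7, 8, 0]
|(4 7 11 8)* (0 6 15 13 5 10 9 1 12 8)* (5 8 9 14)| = 24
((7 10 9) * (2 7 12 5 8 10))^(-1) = ((2 7)(5 8 10 9 12))^(-1) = (2 7)(5 12 9 10 8)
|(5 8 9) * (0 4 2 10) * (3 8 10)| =8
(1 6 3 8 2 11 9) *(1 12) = [0, 6, 11, 8, 4, 5, 3, 7, 2, 12, 10, 9, 1] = (1 6 3 8 2 11 9 12)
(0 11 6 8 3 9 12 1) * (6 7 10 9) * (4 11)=(0 4 11 7 10 9 12 1)(3 6 8)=[4, 0, 2, 6, 11, 5, 8, 10, 3, 12, 9, 7, 1]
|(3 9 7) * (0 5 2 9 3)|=5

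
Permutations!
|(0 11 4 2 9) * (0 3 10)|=|(0 11 4 2 9 3 10)|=7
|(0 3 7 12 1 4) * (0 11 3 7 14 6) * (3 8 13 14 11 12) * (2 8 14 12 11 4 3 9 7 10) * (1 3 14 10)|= |(0 1 14 6)(2 8 13 12 3 4 11 10)(7 9)|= 8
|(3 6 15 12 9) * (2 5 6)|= |(2 5 6 15 12 9 3)|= 7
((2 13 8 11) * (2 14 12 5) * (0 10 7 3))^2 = ((0 10 7 3)(2 13 8 11 14 12 5))^2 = (0 7)(2 8 14 5 13 11 12)(3 10)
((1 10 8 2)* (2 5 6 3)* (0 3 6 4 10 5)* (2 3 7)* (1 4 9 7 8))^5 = ((0 8)(1 5 9 7 2 4 10))^5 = (0 8)(1 4 7 5 10 2 9)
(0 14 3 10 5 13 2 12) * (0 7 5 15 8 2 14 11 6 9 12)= (0 11 6 9 12 7 5 13 14 3 10 15 8 2)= [11, 1, 0, 10, 4, 13, 9, 5, 2, 12, 15, 6, 7, 14, 3, 8]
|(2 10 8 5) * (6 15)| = |(2 10 8 5)(6 15)| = 4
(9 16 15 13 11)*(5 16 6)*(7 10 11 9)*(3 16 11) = [0, 1, 2, 16, 4, 11, 5, 10, 8, 6, 3, 7, 12, 9, 14, 13, 15] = (3 16 15 13 9 6 5 11 7 10)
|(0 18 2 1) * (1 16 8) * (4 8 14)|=|(0 18 2 16 14 4 8 1)|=8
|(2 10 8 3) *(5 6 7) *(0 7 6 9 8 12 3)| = |(0 7 5 9 8)(2 10 12 3)| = 20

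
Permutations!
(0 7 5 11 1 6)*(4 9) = (0 7 5 11 1 6)(4 9) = [7, 6, 2, 3, 9, 11, 0, 5, 8, 4, 10, 1]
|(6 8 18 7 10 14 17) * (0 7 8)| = 6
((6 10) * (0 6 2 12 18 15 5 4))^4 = (0 12 4 2 5 10 15 6 18)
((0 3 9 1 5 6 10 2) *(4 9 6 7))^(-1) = ((0 3 6 10 2)(1 5 7 4 9))^(-1) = (0 2 10 6 3)(1 9 4 7 5)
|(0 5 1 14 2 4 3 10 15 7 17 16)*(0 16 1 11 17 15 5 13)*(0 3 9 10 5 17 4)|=|(0 13 3 5 11 4 9 10 17 1 14 2)(7 15)|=12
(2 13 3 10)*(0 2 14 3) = (0 2 13)(3 10 14) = [2, 1, 13, 10, 4, 5, 6, 7, 8, 9, 14, 11, 12, 0, 3]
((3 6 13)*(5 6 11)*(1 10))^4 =(3 13 6 5 11) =((1 10)(3 11 5 6 13))^4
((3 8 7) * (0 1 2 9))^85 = (0 1 2 9)(3 8 7) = ((0 1 2 9)(3 8 7))^85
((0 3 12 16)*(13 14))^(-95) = (0 3 12 16)(13 14)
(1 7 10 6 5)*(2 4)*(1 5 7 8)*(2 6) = [0, 8, 4, 3, 6, 5, 7, 10, 1, 9, 2] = (1 8)(2 4 6 7 10)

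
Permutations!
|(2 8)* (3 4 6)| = 6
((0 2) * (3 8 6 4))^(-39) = (0 2)(3 8 6 4) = ((0 2)(3 8 6 4))^(-39)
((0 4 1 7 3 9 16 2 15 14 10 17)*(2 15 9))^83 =(0 17 10 14 15 16 9 2 3 7 1 4)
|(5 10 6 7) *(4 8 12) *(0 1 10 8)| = 9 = |(0 1 10 6 7 5 8 12 4)|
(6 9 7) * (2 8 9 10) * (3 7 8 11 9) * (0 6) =(0 6 10 2 11 9 8 3 7) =[6, 1, 11, 7, 4, 5, 10, 0, 3, 8, 2, 9]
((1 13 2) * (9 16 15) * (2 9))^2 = (1 9 15)(2 13 16)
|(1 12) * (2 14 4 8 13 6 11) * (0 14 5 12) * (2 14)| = 30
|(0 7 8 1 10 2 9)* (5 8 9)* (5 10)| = |(0 7 9)(1 5 8)(2 10)| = 6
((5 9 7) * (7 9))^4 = (9)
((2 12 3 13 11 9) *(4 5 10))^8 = (2 3 11)(4 10 5)(9 12 13)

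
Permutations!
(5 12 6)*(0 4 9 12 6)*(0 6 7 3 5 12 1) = [4, 0, 2, 5, 9, 7, 12, 3, 8, 1, 10, 11, 6] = (0 4 9 1)(3 5 7)(6 12)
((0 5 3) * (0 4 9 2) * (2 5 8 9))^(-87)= (0 3 8 4 9 2 5)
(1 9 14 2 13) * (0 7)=(0 7)(1 9 14 2 13)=[7, 9, 13, 3, 4, 5, 6, 0, 8, 14, 10, 11, 12, 1, 2]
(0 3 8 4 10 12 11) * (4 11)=(0 3 8 11)(4 10 12)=[3, 1, 2, 8, 10, 5, 6, 7, 11, 9, 12, 0, 4]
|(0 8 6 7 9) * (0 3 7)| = 3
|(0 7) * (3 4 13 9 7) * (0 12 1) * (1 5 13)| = |(0 3 4 1)(5 13 9 7 12)| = 20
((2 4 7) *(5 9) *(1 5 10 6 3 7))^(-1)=(1 4 2 7 3 6 10 9 5)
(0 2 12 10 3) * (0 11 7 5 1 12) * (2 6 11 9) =(0 6 11 7 5 1 12 10 3 9 2) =[6, 12, 0, 9, 4, 1, 11, 5, 8, 2, 3, 7, 10]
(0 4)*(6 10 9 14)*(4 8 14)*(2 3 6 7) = (0 8 14 7 2 3 6 10 9 4) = [8, 1, 3, 6, 0, 5, 10, 2, 14, 4, 9, 11, 12, 13, 7]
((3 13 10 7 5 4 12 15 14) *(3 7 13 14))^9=(3 7 4 15 14 5 12)(10 13)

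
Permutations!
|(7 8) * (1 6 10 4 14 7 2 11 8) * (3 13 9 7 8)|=|(1 6 10 4 14 8 2 11 3 13 9 7)|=12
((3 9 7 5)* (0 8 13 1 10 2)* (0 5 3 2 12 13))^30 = ((0 8)(1 10 12 13)(2 5)(3 9 7))^30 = (1 12)(10 13)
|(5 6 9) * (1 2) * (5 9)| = |(9)(1 2)(5 6)| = 2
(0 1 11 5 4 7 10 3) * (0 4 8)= (0 1 11 5 8)(3 4 7 10)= [1, 11, 2, 4, 7, 8, 6, 10, 0, 9, 3, 5]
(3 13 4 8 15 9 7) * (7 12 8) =[0, 1, 2, 13, 7, 5, 6, 3, 15, 12, 10, 11, 8, 4, 14, 9] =(3 13 4 7)(8 15 9 12)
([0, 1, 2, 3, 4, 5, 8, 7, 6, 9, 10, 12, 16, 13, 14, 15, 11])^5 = (6 8)(11 16 12)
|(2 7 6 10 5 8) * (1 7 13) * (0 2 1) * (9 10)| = |(0 2 13)(1 7 6 9 10 5 8)| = 21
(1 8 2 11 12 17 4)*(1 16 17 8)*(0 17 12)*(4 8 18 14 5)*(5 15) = (0 17 8 2 11)(4 16 12 18 14 15 5) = [17, 1, 11, 3, 16, 4, 6, 7, 2, 9, 10, 0, 18, 13, 15, 5, 12, 8, 14]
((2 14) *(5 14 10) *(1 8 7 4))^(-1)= ((1 8 7 4)(2 10 5 14))^(-1)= (1 4 7 8)(2 14 5 10)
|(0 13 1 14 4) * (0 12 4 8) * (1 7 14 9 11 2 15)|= |(0 13 7 14 8)(1 9 11 2 15)(4 12)|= 10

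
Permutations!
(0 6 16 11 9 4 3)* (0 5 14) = [6, 1, 2, 5, 3, 14, 16, 7, 8, 4, 10, 9, 12, 13, 0, 15, 11] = (0 6 16 11 9 4 3 5 14)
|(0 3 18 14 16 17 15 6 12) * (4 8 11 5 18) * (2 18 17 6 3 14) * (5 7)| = |(0 14 16 6 12)(2 18)(3 4 8 11 7 5 17 15)| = 40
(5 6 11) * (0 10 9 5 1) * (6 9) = (0 10 6 11 1)(5 9) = [10, 0, 2, 3, 4, 9, 11, 7, 8, 5, 6, 1]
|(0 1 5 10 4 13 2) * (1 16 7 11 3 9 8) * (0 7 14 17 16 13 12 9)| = 42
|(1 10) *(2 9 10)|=|(1 2 9 10)|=4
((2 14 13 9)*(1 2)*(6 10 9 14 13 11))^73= (1 2 13 14 11 6 10 9)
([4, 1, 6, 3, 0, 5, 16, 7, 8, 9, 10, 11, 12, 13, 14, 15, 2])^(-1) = [4, 1, 16, 3, 0, 5, 2, 7, 8, 9, 10, 11, 12, 13, 14, 15, 6]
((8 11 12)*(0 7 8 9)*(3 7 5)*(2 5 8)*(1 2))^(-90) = ((0 8 11 12 9)(1 2 5 3 7))^(-90) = (12)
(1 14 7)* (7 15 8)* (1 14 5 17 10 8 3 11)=(1 5 17 10 8 7 14 15 3 11)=[0, 5, 2, 11, 4, 17, 6, 14, 7, 9, 8, 1, 12, 13, 15, 3, 16, 10]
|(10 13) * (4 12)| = |(4 12)(10 13)| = 2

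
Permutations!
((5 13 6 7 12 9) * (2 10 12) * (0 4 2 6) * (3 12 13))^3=((0 4 2 10 13)(3 12 9 5)(6 7))^3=(0 10 4 13 2)(3 5 9 12)(6 7)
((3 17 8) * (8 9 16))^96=(3 17 9 16 8)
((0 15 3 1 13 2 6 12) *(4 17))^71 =((0 15 3 1 13 2 6 12)(4 17))^71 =(0 12 6 2 13 1 3 15)(4 17)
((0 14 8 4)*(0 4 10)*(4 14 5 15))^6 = (0 10 8 14 4 15 5)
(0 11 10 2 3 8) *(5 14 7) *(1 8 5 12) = (0 11 10 2 3 5 14 7 12 1 8) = [11, 8, 3, 5, 4, 14, 6, 12, 0, 9, 2, 10, 1, 13, 7]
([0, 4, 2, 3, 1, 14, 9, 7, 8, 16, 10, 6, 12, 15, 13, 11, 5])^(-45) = [0, 4, 2, 3, 1, 15, 5, 7, 8, 14, 10, 16, 12, 6, 11, 9, 13]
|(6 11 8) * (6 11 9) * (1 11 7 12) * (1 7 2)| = |(1 11 8 2)(6 9)(7 12)| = 4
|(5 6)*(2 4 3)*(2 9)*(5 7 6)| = |(2 4 3 9)(6 7)| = 4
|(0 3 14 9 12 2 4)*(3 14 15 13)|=6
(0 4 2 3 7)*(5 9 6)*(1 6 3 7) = (0 4 2 7)(1 6 5 9 3) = [4, 6, 7, 1, 2, 9, 5, 0, 8, 3]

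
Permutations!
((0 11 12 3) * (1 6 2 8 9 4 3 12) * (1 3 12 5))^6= (1 12 9 2)(4 8 6 5)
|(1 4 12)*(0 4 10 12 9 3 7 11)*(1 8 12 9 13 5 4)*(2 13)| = 28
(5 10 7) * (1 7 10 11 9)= (1 7 5 11 9)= [0, 7, 2, 3, 4, 11, 6, 5, 8, 1, 10, 9]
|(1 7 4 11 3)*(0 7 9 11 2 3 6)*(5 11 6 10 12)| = |(0 7 4 2 3 1 9 6)(5 11 10 12)| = 8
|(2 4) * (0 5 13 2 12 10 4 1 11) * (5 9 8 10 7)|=|(0 9 8 10 4 12 7 5 13 2 1 11)|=12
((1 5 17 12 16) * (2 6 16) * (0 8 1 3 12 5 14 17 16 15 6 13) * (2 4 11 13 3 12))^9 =((0 8 1 14 17 5 16 12 4 11 13)(2 3)(6 15))^9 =(0 11 12 5 14 8 13 4 16 17 1)(2 3)(6 15)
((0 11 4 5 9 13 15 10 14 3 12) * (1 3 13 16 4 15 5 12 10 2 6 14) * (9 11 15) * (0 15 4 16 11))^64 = ((16)(0 4 12 15 2 6 14 13 5)(1 3 10)(9 11))^64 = (16)(0 4 12 15 2 6 14 13 5)(1 3 10)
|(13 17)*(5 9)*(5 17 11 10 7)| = |(5 9 17 13 11 10 7)| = 7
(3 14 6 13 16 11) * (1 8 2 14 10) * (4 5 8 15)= (1 15 4 5 8 2 14 6 13 16 11 3 10)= [0, 15, 14, 10, 5, 8, 13, 7, 2, 9, 1, 3, 12, 16, 6, 4, 11]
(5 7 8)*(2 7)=(2 7 8 5)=[0, 1, 7, 3, 4, 2, 6, 8, 5]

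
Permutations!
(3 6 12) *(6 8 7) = (3 8 7 6 12) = [0, 1, 2, 8, 4, 5, 12, 6, 7, 9, 10, 11, 3]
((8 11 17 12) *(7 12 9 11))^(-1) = ((7 12 8)(9 11 17))^(-1) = (7 8 12)(9 17 11)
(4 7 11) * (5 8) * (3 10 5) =(3 10 5 8)(4 7 11) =[0, 1, 2, 10, 7, 8, 6, 11, 3, 9, 5, 4]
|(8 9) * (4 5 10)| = 6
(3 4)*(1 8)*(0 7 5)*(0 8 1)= (0 7 5 8)(3 4)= [7, 1, 2, 4, 3, 8, 6, 5, 0]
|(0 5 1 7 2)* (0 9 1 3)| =|(0 5 3)(1 7 2 9)| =12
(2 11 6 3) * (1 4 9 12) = (1 4 9 12)(2 11 6 3) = [0, 4, 11, 2, 9, 5, 3, 7, 8, 12, 10, 6, 1]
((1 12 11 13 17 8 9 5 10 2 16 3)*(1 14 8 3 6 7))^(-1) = ((1 12 11 13 17 3 14 8 9 5 10 2 16 6 7))^(-1) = (1 7 6 16 2 10 5 9 8 14 3 17 13 11 12)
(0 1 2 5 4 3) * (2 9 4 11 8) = (0 1 9 4 3)(2 5 11 8) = [1, 9, 5, 0, 3, 11, 6, 7, 2, 4, 10, 8]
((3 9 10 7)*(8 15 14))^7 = ((3 9 10 7)(8 15 14))^7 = (3 7 10 9)(8 15 14)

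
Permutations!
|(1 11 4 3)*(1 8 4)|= 6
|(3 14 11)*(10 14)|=|(3 10 14 11)|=4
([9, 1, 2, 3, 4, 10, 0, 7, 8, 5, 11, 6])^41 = [6, 1, 2, 3, 4, 9, 11, 7, 8, 0, 5, 10]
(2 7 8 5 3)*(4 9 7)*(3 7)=(2 4 9 3)(5 7 8)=[0, 1, 4, 2, 9, 7, 6, 8, 5, 3]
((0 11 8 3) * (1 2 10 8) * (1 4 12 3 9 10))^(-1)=(0 3 12 4 11)(1 2)(8 10 9)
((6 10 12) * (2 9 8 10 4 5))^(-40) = (12)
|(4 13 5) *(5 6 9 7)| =|(4 13 6 9 7 5)| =6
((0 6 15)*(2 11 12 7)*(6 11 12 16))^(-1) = ((0 11 16 6 15)(2 12 7))^(-1) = (0 15 6 16 11)(2 7 12)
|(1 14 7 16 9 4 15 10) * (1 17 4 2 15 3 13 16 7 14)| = 9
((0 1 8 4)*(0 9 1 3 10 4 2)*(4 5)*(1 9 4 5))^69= ((0 3 10 1 8 2))^69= (0 1)(2 10)(3 8)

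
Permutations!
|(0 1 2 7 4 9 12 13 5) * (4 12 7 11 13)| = |(0 1 2 11 13 5)(4 9 7 12)| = 12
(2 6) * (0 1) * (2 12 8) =[1, 0, 6, 3, 4, 5, 12, 7, 2, 9, 10, 11, 8] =(0 1)(2 6 12 8)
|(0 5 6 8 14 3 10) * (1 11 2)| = 21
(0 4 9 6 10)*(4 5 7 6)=(0 5 7 6 10)(4 9)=[5, 1, 2, 3, 9, 7, 10, 6, 8, 4, 0]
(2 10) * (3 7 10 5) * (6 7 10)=(2 5 3 10)(6 7)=[0, 1, 5, 10, 4, 3, 7, 6, 8, 9, 2]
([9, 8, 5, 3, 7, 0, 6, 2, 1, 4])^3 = [7, 8, 9, 3, 5, 4, 6, 0, 1, 2]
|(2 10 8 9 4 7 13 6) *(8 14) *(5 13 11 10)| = 28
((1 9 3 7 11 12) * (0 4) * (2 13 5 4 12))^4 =(0 3 13 12 7 5 1 11 4 9 2)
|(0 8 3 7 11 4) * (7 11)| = |(0 8 3 11 4)| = 5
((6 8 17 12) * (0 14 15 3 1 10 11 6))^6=((0 14 15 3 1 10 11 6 8 17 12))^6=(0 11 14 6 15 8 3 17 1 12 10)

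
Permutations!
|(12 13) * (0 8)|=|(0 8)(12 13)|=2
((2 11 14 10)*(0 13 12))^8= (14)(0 12 13)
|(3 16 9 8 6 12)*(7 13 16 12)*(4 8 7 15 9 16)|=|(16)(3 12)(4 8 6 15 9 7 13)|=14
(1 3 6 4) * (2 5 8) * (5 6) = (1 3 5 8 2 6 4) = [0, 3, 6, 5, 1, 8, 4, 7, 2]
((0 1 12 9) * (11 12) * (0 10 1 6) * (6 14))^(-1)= ((0 14 6)(1 11 12 9 10))^(-1)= (0 6 14)(1 10 9 12 11)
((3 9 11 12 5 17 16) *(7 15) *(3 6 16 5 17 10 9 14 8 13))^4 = (5 12 9)(10 17 11)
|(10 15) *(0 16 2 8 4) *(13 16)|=6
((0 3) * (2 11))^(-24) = ((0 3)(2 11))^(-24) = (11)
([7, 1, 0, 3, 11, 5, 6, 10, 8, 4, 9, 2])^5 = [11, 1, 4, 3, 10, 5, 6, 2, 8, 7, 0, 9]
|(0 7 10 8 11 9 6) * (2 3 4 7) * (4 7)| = 9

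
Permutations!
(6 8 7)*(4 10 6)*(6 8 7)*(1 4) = (1 4 10 8 6 7) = [0, 4, 2, 3, 10, 5, 7, 1, 6, 9, 8]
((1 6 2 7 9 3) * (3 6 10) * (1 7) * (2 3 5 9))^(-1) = (1 2 7 3 6 9 5 10)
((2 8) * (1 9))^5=(1 9)(2 8)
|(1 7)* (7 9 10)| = 4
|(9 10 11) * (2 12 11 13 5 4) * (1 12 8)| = |(1 12 11 9 10 13 5 4 2 8)| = 10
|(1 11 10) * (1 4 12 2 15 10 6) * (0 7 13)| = 15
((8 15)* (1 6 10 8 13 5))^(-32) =(1 8 5 10 13 6 15)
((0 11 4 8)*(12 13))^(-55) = (0 11 4 8)(12 13)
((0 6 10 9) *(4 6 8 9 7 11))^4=(0 8 9)(4 11 7 10 6)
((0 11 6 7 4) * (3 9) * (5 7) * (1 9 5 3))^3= ((0 11 6 3 5 7 4)(1 9))^3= (0 3 4 6 7 11 5)(1 9)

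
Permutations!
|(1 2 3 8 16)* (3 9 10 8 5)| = |(1 2 9 10 8 16)(3 5)| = 6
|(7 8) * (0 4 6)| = 6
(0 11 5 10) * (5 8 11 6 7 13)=(0 6 7 13 5 10)(8 11)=[6, 1, 2, 3, 4, 10, 7, 13, 11, 9, 0, 8, 12, 5]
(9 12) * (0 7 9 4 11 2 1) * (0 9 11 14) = (0 7 11 2 1 9 12 4 14) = [7, 9, 1, 3, 14, 5, 6, 11, 8, 12, 10, 2, 4, 13, 0]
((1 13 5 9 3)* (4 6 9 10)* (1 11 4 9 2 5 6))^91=((1 13 6 2 5 10 9 3 11 4))^91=(1 13 6 2 5 10 9 3 11 4)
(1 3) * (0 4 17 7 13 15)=(0 4 17 7 13 15)(1 3)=[4, 3, 2, 1, 17, 5, 6, 13, 8, 9, 10, 11, 12, 15, 14, 0, 16, 7]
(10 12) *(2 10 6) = [0, 1, 10, 3, 4, 5, 2, 7, 8, 9, 12, 11, 6] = (2 10 12 6)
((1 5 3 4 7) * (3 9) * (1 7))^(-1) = (1 4 3 9 5)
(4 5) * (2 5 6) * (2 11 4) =(2 5)(4 6 11) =[0, 1, 5, 3, 6, 2, 11, 7, 8, 9, 10, 4]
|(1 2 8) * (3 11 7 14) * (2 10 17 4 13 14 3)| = 24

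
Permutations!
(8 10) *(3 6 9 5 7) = (3 6 9 5 7)(8 10) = [0, 1, 2, 6, 4, 7, 9, 3, 10, 5, 8]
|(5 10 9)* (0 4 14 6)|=12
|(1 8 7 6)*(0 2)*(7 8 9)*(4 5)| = 4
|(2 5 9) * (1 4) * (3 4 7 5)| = 7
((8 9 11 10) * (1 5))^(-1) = ((1 5)(8 9 11 10))^(-1) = (1 5)(8 10 11 9)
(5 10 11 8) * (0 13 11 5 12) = (0 13 11 8 12)(5 10) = [13, 1, 2, 3, 4, 10, 6, 7, 12, 9, 5, 8, 0, 11]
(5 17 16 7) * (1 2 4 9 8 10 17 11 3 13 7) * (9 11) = [0, 2, 4, 13, 11, 9, 6, 5, 10, 8, 17, 3, 12, 7, 14, 15, 1, 16] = (1 2 4 11 3 13 7 5 9 8 10 17 16)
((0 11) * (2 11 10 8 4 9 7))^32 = (11)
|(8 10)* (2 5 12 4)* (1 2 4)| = 4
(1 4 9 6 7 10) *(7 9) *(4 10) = [0, 10, 2, 3, 7, 5, 9, 4, 8, 6, 1] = (1 10)(4 7)(6 9)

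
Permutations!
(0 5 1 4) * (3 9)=(0 5 1 4)(3 9)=[5, 4, 2, 9, 0, 1, 6, 7, 8, 3]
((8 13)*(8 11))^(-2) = ((8 13 11))^(-2) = (8 13 11)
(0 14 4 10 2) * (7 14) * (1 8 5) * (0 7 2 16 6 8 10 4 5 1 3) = [2, 10, 7, 0, 4, 3, 8, 14, 1, 9, 16, 11, 12, 13, 5, 15, 6] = (0 2 7 14 5 3)(1 10 16 6 8)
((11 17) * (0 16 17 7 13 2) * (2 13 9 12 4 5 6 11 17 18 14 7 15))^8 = (0 5 14 15 12 16 6 7 2 4 18 11 9)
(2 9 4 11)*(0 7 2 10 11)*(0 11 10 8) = [7, 1, 9, 3, 11, 5, 6, 2, 0, 4, 10, 8] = (0 7 2 9 4 11 8)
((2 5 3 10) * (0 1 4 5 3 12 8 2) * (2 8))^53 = ((0 1 4 5 12 2 3 10))^53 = (0 2 4 10 12 1 3 5)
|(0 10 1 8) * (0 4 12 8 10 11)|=6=|(0 11)(1 10)(4 12 8)|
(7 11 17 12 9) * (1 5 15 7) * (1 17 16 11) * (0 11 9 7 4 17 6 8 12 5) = (0 11 16 9 6 8 12 7 1)(4 17 5 15) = [11, 0, 2, 3, 17, 15, 8, 1, 12, 6, 10, 16, 7, 13, 14, 4, 9, 5]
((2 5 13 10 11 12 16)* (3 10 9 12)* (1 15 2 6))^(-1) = (1 6 16 12 9 13 5 2 15)(3 11 10)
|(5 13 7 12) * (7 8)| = 5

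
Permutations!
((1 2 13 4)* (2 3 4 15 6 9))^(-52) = ((1 3 4)(2 13 15 6 9))^(-52) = (1 4 3)(2 6 13 9 15)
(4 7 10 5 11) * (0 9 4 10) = [9, 1, 2, 3, 7, 11, 6, 0, 8, 4, 5, 10] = (0 9 4 7)(5 11 10)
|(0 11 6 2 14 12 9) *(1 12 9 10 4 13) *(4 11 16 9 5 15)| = 33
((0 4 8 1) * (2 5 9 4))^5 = (0 8 9 2 1 4 5)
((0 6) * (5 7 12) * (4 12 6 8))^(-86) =(0 7 12 8 6 5 4)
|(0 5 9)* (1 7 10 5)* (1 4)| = 7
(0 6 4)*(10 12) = (0 6 4)(10 12) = [6, 1, 2, 3, 0, 5, 4, 7, 8, 9, 12, 11, 10]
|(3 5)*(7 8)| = 2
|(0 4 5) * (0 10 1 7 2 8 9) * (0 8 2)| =6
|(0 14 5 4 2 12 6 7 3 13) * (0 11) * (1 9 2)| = 13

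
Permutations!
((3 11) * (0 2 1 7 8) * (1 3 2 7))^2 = ((0 7 8)(2 3 11))^2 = (0 8 7)(2 11 3)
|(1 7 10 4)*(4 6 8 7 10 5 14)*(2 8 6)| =|(1 10 2 8 7 5 14 4)| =8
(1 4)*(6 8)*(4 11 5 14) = (1 11 5 14 4)(6 8) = [0, 11, 2, 3, 1, 14, 8, 7, 6, 9, 10, 5, 12, 13, 4]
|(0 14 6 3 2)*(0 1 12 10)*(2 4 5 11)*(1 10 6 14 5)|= |(14)(0 5 11 2 10)(1 12 6 3 4)|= 5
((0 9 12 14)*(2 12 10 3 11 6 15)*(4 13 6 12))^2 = ((0 9 10 3 11 12 14)(2 4 13 6 15))^2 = (0 10 11 14 9 3 12)(2 13 15 4 6)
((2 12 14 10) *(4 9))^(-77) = (2 10 14 12)(4 9)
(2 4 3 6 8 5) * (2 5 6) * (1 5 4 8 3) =(1 5 4)(2 8 6 3) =[0, 5, 8, 2, 1, 4, 3, 7, 6]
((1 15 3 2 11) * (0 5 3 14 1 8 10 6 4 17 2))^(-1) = (0 3 5)(1 14 15)(2 17 4 6 10 8 11)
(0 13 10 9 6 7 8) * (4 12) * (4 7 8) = [13, 1, 2, 3, 12, 5, 8, 4, 0, 6, 9, 11, 7, 10] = (0 13 10 9 6 8)(4 12 7)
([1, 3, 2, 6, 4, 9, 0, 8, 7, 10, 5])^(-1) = (0 6 3 1)(5 10 9)(7 8)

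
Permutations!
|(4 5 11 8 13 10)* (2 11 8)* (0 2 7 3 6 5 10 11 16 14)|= 28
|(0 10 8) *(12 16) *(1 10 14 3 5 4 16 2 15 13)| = |(0 14 3 5 4 16 12 2 15 13 1 10 8)| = 13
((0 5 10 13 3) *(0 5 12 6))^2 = ((0 12 6)(3 5 10 13))^2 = (0 6 12)(3 10)(5 13)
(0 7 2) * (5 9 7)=(0 5 9 7 2)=[5, 1, 0, 3, 4, 9, 6, 2, 8, 7]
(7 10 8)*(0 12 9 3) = (0 12 9 3)(7 10 8) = [12, 1, 2, 0, 4, 5, 6, 10, 7, 3, 8, 11, 9]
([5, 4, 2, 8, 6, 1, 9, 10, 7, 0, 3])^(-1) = [9, 5, 2, 10, 1, 0, 4, 8, 3, 6, 7]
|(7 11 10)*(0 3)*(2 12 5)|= 6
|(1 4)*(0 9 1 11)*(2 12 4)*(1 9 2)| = 5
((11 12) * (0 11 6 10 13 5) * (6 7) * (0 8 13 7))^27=(13)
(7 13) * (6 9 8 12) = (6 9 8 12)(7 13) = [0, 1, 2, 3, 4, 5, 9, 13, 12, 8, 10, 11, 6, 7]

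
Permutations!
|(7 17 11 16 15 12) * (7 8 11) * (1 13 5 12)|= |(1 13 5 12 8 11 16 15)(7 17)|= 8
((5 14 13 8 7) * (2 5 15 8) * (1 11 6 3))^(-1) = (1 3 6 11)(2 13 14 5)(7 8 15)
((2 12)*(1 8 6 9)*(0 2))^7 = (0 2 12)(1 9 6 8)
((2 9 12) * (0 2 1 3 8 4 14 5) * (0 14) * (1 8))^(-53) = (0 2 9 12 8 4)(1 3)(5 14)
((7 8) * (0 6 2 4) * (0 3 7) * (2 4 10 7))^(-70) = ((0 6 4 3 2 10 7 8))^(-70) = (0 4 2 7)(3 10 8 6)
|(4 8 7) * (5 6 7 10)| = 6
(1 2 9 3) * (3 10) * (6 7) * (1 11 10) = (1 2 9)(3 11 10)(6 7) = [0, 2, 9, 11, 4, 5, 7, 6, 8, 1, 3, 10]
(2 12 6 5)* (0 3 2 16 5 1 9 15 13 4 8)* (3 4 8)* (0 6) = [4, 9, 12, 2, 3, 16, 1, 7, 6, 15, 10, 11, 0, 8, 14, 13, 5] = (0 4 3 2 12)(1 9 15 13 8 6)(5 16)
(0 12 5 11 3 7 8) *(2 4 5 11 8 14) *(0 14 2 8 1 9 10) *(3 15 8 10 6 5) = [12, 9, 4, 7, 3, 1, 5, 2, 14, 6, 0, 15, 11, 13, 10, 8] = (0 12 11 15 8 14 10)(1 9 6 5)(2 4 3 7)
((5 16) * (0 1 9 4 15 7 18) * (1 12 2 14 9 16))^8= (0 18 7 15 4 9 14 2 12)(1 5 16)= ((0 12 2 14 9 4 15 7 18)(1 16 5))^8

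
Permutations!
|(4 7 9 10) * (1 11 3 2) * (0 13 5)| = |(0 13 5)(1 11 3 2)(4 7 9 10)| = 12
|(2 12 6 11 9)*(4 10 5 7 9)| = 9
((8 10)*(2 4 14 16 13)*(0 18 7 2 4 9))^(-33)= (0 7 9 18 2)(4 13 16 14)(8 10)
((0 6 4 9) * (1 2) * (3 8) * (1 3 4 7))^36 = ((0 6 7 1 2 3 8 4 9))^36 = (9)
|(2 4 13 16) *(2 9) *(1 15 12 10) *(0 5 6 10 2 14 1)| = 36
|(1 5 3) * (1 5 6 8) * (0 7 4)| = 6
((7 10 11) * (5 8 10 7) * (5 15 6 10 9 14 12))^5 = ((5 8 9 14 12)(6 10 11 15))^5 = (6 10 11 15)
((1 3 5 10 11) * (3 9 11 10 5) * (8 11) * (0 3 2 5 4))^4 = ((0 3 2 5 4)(1 9 8 11))^4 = (11)(0 4 5 2 3)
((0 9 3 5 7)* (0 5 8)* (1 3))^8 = ((0 9 1 3 8)(5 7))^8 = (0 3 9 8 1)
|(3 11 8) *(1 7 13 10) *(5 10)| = 15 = |(1 7 13 5 10)(3 11 8)|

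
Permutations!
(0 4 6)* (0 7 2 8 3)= (0 4 6 7 2 8 3)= [4, 1, 8, 0, 6, 5, 7, 2, 3]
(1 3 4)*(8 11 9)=[0, 3, 2, 4, 1, 5, 6, 7, 11, 8, 10, 9]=(1 3 4)(8 11 9)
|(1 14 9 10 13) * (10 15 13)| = |(1 14 9 15 13)| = 5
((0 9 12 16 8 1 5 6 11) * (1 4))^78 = (0 6 1 8 12)(4 16 9 11 5)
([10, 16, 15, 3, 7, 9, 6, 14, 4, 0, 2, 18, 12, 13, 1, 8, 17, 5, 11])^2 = [2, 17, 8, 3, 14, 0, 6, 1, 7, 10, 15, 11, 12, 13, 16, 4, 5, 9, 18]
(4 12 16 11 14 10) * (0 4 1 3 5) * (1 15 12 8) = (0 4 8 1 3 5)(10 15 12 16 11 14) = [4, 3, 2, 5, 8, 0, 6, 7, 1, 9, 15, 14, 16, 13, 10, 12, 11]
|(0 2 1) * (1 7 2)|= |(0 1)(2 7)|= 2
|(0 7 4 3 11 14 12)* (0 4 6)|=|(0 7 6)(3 11 14 12 4)|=15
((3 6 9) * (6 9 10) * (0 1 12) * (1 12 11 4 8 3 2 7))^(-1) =((0 12)(1 11 4 8 3 9 2 7)(6 10))^(-1) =(0 12)(1 7 2 9 3 8 4 11)(6 10)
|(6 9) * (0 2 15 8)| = 4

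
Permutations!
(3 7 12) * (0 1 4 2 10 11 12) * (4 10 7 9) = [1, 10, 7, 9, 2, 5, 6, 0, 8, 4, 11, 12, 3] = (0 1 10 11 12 3 9 4 2 7)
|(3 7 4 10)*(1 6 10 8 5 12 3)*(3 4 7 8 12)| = |(1 6 10)(3 8 5)(4 12)| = 6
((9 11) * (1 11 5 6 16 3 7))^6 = ((1 11 9 5 6 16 3 7))^6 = (1 3 6 9)(5 11 7 16)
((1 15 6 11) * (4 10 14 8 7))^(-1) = ((1 15 6 11)(4 10 14 8 7))^(-1) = (1 11 6 15)(4 7 8 14 10)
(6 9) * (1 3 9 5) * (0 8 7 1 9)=(0 8 7 1 3)(5 9 6)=[8, 3, 2, 0, 4, 9, 5, 1, 7, 6]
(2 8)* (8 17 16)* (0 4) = [4, 1, 17, 3, 0, 5, 6, 7, 2, 9, 10, 11, 12, 13, 14, 15, 8, 16] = (0 4)(2 17 16 8)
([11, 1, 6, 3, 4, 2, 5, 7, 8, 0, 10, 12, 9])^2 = (0 12)(2 5 6)(9 11)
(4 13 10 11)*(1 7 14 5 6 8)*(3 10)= [0, 7, 2, 10, 13, 6, 8, 14, 1, 9, 11, 4, 12, 3, 5]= (1 7 14 5 6 8)(3 10 11 4 13)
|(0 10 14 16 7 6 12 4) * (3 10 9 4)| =|(0 9 4)(3 10 14 16 7 6 12)| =21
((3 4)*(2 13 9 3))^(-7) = ((2 13 9 3 4))^(-7) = (2 3 13 4 9)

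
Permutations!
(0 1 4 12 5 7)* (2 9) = (0 1 4 12 5 7)(2 9) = [1, 4, 9, 3, 12, 7, 6, 0, 8, 2, 10, 11, 5]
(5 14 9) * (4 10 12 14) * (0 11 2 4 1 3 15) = (0 11 2 4 10 12 14 9 5 1 3 15) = [11, 3, 4, 15, 10, 1, 6, 7, 8, 5, 12, 2, 14, 13, 9, 0]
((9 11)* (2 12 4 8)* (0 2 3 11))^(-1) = (0 9 11 3 8 4 12 2)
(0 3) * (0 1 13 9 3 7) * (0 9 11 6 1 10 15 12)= [7, 13, 2, 10, 4, 5, 1, 9, 8, 3, 15, 6, 0, 11, 14, 12]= (0 7 9 3 10 15 12)(1 13 11 6)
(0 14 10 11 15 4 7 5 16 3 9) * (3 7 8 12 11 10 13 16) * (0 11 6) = (0 14 13 16 7 5 3 9 11 15 4 8 12 6) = [14, 1, 2, 9, 8, 3, 0, 5, 12, 11, 10, 15, 6, 16, 13, 4, 7]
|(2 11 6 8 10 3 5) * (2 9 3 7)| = 6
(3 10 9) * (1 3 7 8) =(1 3 10 9 7 8) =[0, 3, 2, 10, 4, 5, 6, 8, 1, 7, 9]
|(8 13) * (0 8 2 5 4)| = 6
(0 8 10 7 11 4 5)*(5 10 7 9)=(0 8 7 11 4 10 9 5)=[8, 1, 2, 3, 10, 0, 6, 11, 7, 5, 9, 4]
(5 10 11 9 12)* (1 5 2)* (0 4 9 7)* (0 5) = (0 4 9 12 2 1)(5 10 11 7) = [4, 0, 1, 3, 9, 10, 6, 5, 8, 12, 11, 7, 2]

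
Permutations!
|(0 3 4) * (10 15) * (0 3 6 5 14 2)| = |(0 6 5 14 2)(3 4)(10 15)| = 10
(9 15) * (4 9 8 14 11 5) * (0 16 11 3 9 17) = (0 16 11 5 4 17)(3 9 15 8 14) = [16, 1, 2, 9, 17, 4, 6, 7, 14, 15, 10, 5, 12, 13, 3, 8, 11, 0]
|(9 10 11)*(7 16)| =6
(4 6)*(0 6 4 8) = (0 6 8) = [6, 1, 2, 3, 4, 5, 8, 7, 0]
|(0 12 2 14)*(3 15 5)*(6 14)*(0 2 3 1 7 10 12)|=21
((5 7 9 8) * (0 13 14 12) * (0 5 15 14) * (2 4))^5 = (0 13)(2 4)(5 14 8 7 12 15 9)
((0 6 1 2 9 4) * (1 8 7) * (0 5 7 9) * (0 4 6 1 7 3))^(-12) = (9)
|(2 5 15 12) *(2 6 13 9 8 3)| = |(2 5 15 12 6 13 9 8 3)| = 9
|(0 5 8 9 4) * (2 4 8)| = 4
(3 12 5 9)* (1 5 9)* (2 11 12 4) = [0, 5, 11, 4, 2, 1, 6, 7, 8, 3, 10, 12, 9] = (1 5)(2 11 12 9 3 4)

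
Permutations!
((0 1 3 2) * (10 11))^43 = (0 2 3 1)(10 11)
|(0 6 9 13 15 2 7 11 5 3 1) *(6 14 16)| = 13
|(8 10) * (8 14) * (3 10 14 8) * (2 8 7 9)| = 7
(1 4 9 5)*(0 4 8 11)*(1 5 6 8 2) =[4, 2, 1, 3, 9, 5, 8, 7, 11, 6, 10, 0] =(0 4 9 6 8 11)(1 2)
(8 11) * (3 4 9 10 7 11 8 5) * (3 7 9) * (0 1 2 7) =(0 1 2 7 11 5)(3 4)(9 10) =[1, 2, 7, 4, 3, 0, 6, 11, 8, 10, 9, 5]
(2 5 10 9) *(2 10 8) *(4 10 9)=[0, 1, 5, 3, 10, 8, 6, 7, 2, 9, 4]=(2 5 8)(4 10)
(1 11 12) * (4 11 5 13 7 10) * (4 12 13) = [0, 5, 2, 3, 11, 4, 6, 10, 8, 9, 12, 13, 1, 7] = (1 5 4 11 13 7 10 12)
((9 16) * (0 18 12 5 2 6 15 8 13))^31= (0 2 13 5 8 12 15 18 6)(9 16)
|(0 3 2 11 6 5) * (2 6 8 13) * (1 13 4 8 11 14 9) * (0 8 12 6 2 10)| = |(0 3 2 14 9 1 13 10)(4 12 6 5 8)| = 40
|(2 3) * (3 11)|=|(2 11 3)|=3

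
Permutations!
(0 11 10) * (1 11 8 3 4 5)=[8, 11, 2, 4, 5, 1, 6, 7, 3, 9, 0, 10]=(0 8 3 4 5 1 11 10)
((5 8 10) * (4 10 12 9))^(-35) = ((4 10 5 8 12 9))^(-35) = (4 10 5 8 12 9)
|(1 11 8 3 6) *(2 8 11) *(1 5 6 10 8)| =6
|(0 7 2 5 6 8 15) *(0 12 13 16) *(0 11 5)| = 24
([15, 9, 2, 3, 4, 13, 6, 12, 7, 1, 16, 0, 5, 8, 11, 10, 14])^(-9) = (0 16)(1 9)(5 13 8 7 12)(10 11)(14 15)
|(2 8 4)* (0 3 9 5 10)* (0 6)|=6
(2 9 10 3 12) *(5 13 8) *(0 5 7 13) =(0 5)(2 9 10 3 12)(7 13 8) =[5, 1, 9, 12, 4, 0, 6, 13, 7, 10, 3, 11, 2, 8]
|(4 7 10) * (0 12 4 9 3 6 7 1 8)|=5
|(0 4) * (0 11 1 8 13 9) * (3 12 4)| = |(0 3 12 4 11 1 8 13 9)| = 9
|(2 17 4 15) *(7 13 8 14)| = 4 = |(2 17 4 15)(7 13 8 14)|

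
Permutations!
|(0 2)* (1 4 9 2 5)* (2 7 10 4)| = 4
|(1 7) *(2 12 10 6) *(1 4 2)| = |(1 7 4 2 12 10 6)| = 7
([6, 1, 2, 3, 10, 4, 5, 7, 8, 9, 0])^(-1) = (0 10 4 5 6)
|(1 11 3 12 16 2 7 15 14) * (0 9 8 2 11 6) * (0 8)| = 28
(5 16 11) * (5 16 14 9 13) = (5 14 9 13)(11 16) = [0, 1, 2, 3, 4, 14, 6, 7, 8, 13, 10, 16, 12, 5, 9, 15, 11]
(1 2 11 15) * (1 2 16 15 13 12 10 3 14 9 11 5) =[0, 16, 5, 14, 4, 1, 6, 7, 8, 11, 3, 13, 10, 12, 9, 2, 15] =(1 16 15 2 5)(3 14 9 11 13 12 10)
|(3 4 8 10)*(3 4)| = 3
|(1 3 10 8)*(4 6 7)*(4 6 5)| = |(1 3 10 8)(4 5)(6 7)| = 4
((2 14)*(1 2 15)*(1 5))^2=(1 14 5 2 15)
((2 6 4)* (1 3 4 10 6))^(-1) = ((1 3 4 2)(6 10))^(-1) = (1 2 4 3)(6 10)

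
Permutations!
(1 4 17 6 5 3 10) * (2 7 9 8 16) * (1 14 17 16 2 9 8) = (1 4 16 9)(2 7 8)(3 10 14 17 6 5) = [0, 4, 7, 10, 16, 3, 5, 8, 2, 1, 14, 11, 12, 13, 17, 15, 9, 6]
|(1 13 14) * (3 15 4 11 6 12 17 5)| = 24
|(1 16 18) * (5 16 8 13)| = 6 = |(1 8 13 5 16 18)|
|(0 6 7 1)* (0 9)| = 5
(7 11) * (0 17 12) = (0 17 12)(7 11) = [17, 1, 2, 3, 4, 5, 6, 11, 8, 9, 10, 7, 0, 13, 14, 15, 16, 12]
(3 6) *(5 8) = (3 6)(5 8) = [0, 1, 2, 6, 4, 8, 3, 7, 5]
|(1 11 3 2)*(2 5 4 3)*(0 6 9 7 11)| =21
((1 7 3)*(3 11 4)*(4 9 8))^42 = (11)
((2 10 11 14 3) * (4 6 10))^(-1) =((2 4 6 10 11 14 3))^(-1) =(2 3 14 11 10 6 4)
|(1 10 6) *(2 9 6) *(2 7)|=|(1 10 7 2 9 6)|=6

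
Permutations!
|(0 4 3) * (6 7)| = |(0 4 3)(6 7)| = 6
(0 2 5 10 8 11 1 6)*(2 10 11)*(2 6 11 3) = [10, 11, 5, 2, 4, 3, 0, 7, 6, 9, 8, 1] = (0 10 8 6)(1 11)(2 5 3)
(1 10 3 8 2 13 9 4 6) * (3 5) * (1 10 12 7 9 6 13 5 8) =(1 12 7 9 4 13 6 10 8 2 5 3) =[0, 12, 5, 1, 13, 3, 10, 9, 2, 4, 8, 11, 7, 6]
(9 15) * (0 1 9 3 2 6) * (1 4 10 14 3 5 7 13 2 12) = [4, 9, 6, 12, 10, 7, 0, 13, 8, 15, 14, 11, 1, 2, 3, 5] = (0 4 10 14 3 12 1 9 15 5 7 13 2 6)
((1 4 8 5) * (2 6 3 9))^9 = ((1 4 8 5)(2 6 3 9))^9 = (1 4 8 5)(2 6 3 9)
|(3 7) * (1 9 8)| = 6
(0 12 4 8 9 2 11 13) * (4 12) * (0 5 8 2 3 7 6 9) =(0 4 2 11 13 5 8)(3 7 6 9) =[4, 1, 11, 7, 2, 8, 9, 6, 0, 3, 10, 13, 12, 5]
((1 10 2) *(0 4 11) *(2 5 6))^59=(0 11 4)(1 2 6 5 10)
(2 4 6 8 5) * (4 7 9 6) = (2 7 9 6 8 5) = [0, 1, 7, 3, 4, 2, 8, 9, 5, 6]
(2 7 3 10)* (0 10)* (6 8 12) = [10, 1, 7, 0, 4, 5, 8, 3, 12, 9, 2, 11, 6] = (0 10 2 7 3)(6 8 12)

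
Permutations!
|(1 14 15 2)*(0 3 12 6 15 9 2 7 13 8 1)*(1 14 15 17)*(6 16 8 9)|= 14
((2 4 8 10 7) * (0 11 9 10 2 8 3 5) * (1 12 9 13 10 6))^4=((0 11 13 10 7 8 2 4 3 5)(1 12 9 6))^4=(0 7 3 13 2)(4 11 8 5 10)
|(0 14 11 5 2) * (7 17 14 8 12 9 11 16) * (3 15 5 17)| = 13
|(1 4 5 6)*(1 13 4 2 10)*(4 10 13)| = 12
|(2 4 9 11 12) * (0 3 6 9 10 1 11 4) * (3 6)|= 9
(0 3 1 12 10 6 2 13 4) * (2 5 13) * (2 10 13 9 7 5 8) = (0 3 1 12 13 4)(2 10 6 8)(5 9 7) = [3, 12, 10, 1, 0, 9, 8, 5, 2, 7, 6, 11, 13, 4]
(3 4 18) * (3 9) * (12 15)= (3 4 18 9)(12 15)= [0, 1, 2, 4, 18, 5, 6, 7, 8, 3, 10, 11, 15, 13, 14, 12, 16, 17, 9]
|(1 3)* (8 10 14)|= |(1 3)(8 10 14)|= 6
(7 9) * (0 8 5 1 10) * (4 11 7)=(0 8 5 1 10)(4 11 7 9)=[8, 10, 2, 3, 11, 1, 6, 9, 5, 4, 0, 7]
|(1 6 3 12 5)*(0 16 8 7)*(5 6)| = 12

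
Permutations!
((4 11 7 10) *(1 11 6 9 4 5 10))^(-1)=(1 7 11)(4 9 6)(5 10)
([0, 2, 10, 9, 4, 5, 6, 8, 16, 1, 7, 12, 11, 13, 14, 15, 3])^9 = [0, 2, 10, 9, 4, 5, 6, 8, 16, 1, 7, 12, 11, 13, 14, 15, 3]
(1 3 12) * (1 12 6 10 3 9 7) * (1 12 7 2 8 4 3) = [0, 9, 8, 6, 3, 5, 10, 12, 4, 2, 1, 11, 7] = (1 9 2 8 4 3 6 10)(7 12)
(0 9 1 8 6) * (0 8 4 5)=(0 9 1 4 5)(6 8)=[9, 4, 2, 3, 5, 0, 8, 7, 6, 1]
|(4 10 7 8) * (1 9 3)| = 12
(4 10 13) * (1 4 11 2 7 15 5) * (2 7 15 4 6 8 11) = [0, 6, 15, 3, 10, 1, 8, 4, 11, 9, 13, 7, 12, 2, 14, 5] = (1 6 8 11 7 4 10 13 2 15 5)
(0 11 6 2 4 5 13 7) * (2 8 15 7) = [11, 1, 4, 3, 5, 13, 8, 0, 15, 9, 10, 6, 12, 2, 14, 7] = (0 11 6 8 15 7)(2 4 5 13)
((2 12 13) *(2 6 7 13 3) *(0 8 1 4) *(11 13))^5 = (0 8 1 4)(2 3 12)(6 7 11 13)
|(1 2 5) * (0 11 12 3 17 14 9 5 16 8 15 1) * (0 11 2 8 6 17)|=33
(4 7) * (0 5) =(0 5)(4 7) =[5, 1, 2, 3, 7, 0, 6, 4]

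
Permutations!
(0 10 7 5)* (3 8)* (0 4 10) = (3 8)(4 10 7 5) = [0, 1, 2, 8, 10, 4, 6, 5, 3, 9, 7]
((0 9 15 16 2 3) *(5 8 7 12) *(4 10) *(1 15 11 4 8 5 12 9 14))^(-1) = ((0 14 1 15 16 2 3)(4 10 8 7 9 11))^(-1) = (0 3 2 16 15 1 14)(4 11 9 7 8 10)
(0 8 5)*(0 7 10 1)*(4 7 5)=(0 8 4 7 10 1)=[8, 0, 2, 3, 7, 5, 6, 10, 4, 9, 1]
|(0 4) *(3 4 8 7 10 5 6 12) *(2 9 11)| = 9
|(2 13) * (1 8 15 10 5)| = |(1 8 15 10 5)(2 13)| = 10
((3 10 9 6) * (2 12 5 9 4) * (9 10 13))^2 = (2 5 4 12 10)(3 9)(6 13)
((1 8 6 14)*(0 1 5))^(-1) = (0 5 14 6 8 1)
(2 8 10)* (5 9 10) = (2 8 5 9 10) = [0, 1, 8, 3, 4, 9, 6, 7, 5, 10, 2]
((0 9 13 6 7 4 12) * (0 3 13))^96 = ((0 9)(3 13 6 7 4 12))^96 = (13)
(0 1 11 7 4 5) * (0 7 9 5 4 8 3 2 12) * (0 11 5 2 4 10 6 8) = [1, 5, 12, 4, 10, 7, 8, 0, 3, 2, 6, 9, 11] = (0 1 5 7)(2 12 11 9)(3 4 10 6 8)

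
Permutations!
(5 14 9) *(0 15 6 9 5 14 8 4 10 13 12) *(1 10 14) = (0 15 6 9 1 10 13 12)(4 14 5 8) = [15, 10, 2, 3, 14, 8, 9, 7, 4, 1, 13, 11, 0, 12, 5, 6]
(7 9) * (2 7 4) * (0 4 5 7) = [4, 1, 0, 3, 2, 7, 6, 9, 8, 5] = (0 4 2)(5 7 9)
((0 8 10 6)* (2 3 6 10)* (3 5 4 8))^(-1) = (10)(0 6 3)(2 8 4 5)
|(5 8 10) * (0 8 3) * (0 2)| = |(0 8 10 5 3 2)| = 6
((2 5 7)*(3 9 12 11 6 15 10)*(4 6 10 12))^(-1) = ((2 5 7)(3 9 4 6 15 12 11 10))^(-1) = (2 7 5)(3 10 11 12 15 6 4 9)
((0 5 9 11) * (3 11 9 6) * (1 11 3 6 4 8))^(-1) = (0 11 1 8 4 5)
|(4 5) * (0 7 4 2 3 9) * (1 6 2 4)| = 14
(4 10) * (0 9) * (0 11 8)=(0 9 11 8)(4 10)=[9, 1, 2, 3, 10, 5, 6, 7, 0, 11, 4, 8]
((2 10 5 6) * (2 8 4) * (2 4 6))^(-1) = (2 5 10)(6 8)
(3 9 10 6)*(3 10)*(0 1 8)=[1, 8, 2, 9, 4, 5, 10, 7, 0, 3, 6]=(0 1 8)(3 9)(6 10)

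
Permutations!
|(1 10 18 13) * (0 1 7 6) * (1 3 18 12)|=6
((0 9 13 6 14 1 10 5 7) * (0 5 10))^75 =(0 6)(1 13)(5 7)(9 14) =((0 9 13 6 14 1)(5 7))^75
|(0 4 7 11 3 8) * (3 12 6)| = 8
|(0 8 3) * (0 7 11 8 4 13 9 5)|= 20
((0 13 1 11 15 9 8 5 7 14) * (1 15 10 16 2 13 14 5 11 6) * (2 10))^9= ((0 14)(1 6)(2 13 15 9 8 11)(5 7)(10 16))^9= (0 14)(1 6)(2 9)(5 7)(8 13)(10 16)(11 15)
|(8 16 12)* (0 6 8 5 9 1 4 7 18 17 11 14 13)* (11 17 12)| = |(0 6 8 16 11 14 13)(1 4 7 18 12 5 9)| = 7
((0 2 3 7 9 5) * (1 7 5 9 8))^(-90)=((9)(0 2 3 5)(1 7 8))^(-90)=(9)(0 3)(2 5)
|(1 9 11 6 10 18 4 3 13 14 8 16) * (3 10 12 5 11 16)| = 12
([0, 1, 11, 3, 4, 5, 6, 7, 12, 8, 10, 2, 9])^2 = (8 9 12)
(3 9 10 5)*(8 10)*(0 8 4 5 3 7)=(0 8 10 3 9 4 5 7)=[8, 1, 2, 9, 5, 7, 6, 0, 10, 4, 3]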